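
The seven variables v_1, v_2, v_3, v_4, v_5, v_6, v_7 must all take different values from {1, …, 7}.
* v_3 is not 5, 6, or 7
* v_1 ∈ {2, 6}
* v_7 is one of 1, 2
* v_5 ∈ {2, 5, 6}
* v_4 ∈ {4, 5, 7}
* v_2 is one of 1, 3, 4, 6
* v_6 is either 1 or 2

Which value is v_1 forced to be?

6

Among the 7 variables, 7 fits only v_4 (and all 7 values in {1, 2, 3, 4, 5, 6, 7} must be used), so v_4 = 7.
The 6 still-open variables together cover exactly {1, 2, 3, 4, 5, 6} — 6 values for 6 variables — and 5 appears only in v_5's list, so v_5 = 5.
The 2 variables v_6 and v_7 are confined to {1, 2}, which locks those values in; drop them from v_1, v_2, v_3.
So v_1 = 6.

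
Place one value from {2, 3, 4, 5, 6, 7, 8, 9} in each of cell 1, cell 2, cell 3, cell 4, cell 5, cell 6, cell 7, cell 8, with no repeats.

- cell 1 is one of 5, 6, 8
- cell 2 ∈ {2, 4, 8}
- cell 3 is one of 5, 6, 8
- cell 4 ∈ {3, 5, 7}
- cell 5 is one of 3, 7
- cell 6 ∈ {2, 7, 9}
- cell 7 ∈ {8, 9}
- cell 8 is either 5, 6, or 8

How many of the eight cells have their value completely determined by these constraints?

3

The 8 variables draw from only 8 values {2, 3, 4, 5, 6, 7, 8, 9}, so each is used; only cell 2 can be 4, hence cell 2 = 4.
Among the 7 still-open variables, 2 fits only cell 6 (and all 7 values in {2, 3, 5, 6, 7, 8, 9} must be used), so cell 6 = 2.
The 6 still-open variables together cover exactly {3, 5, 6, 7, 8, 9} — 6 values for 6 variables — and 9 appears only in cell 7's list, so cell 7 = 9.
cell 1, cell 3, cell 8 between them cover only {5, 6, 8} — a naked triple. Remove those values from cell 4.
Determined: cell 2=4, cell 6=2, cell 7=9. The other cells each still have more than one consistent value. That makes 3.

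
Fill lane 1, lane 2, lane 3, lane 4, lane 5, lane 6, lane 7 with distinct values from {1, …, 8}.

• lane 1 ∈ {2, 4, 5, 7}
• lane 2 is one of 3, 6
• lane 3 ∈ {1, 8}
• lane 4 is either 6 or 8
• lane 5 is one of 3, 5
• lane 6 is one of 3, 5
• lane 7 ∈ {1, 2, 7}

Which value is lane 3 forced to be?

lane 5 and lane 6 between them cover only {3, 5} — a naked pair. Remove those values from lane 1, lane 2.
lane 2's domain is down to {6}, so lane 2 = 6. Eliminate 6 elsewhere: lane 4.
That leaves lane 4 = 8. So lane 3 can't be 8.
So lane 3 = 1.

1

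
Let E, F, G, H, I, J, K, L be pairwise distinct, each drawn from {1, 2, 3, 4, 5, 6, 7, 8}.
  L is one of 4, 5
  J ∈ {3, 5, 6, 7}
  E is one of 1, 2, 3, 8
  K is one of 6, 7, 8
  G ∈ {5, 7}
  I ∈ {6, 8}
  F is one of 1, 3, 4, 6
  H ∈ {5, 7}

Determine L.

4

The 8 variables draw from only 8 values {1, 2, 3, 4, 5, 6, 7, 8}, so each is used; only E can be 2, hence E = 2.
Among the 7 still-open variables, 1 fits only F (and all 7 values in {1, 3, 4, 5, 6, 7, 8} must be used), so F = 1.
Among the 6 still-open variables, 3 fits only J (and all 6 values in {3, 4, 5, 6, 7, 8} must be used), so J = 3.
The 5 still-open variables draw from only 5 values {4, 5, 6, 7, 8}, so each is used; only L can be 4, hence L = 4.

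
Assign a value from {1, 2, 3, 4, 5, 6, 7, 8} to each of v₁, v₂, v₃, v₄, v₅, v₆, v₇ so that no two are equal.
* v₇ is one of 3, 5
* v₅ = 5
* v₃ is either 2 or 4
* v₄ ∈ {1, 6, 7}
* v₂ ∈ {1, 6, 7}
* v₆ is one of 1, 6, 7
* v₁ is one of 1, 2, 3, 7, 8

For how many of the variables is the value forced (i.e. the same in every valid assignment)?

v₅'s domain is down to {5}, so v₅ = 5. Strike 5 from v₇.
That leaves v₇ = 3. Remove 3 from v₁.
The 3 variables v₂, v₄, v₆ are confined to {1, 6, 7}, which locks those values in; drop them from v₁.
Determined: v₅=5, v₇=3. The other variables each still have more than one consistent value. That makes 2.

2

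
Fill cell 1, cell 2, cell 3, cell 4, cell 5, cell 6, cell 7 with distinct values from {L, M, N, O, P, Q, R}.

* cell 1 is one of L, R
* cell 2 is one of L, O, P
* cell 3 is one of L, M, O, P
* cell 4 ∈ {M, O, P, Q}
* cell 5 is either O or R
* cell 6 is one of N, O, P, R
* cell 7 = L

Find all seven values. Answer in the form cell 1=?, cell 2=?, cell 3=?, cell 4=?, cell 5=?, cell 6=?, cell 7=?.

cell 1=R, cell 2=P, cell 3=M, cell 4=Q, cell 5=O, cell 6=N, cell 7=L

cell 7 has just one choice, so cell 7 = L. Eliminate L elsewhere: cell 1, cell 2, cell 3.
cell 1 must be R (only option left). So cell 5, cell 6 can't be R.
cell 5 must be O (only option left). Strike O from cell 2, cell 3, cell 4, cell 6.
That leaves cell 2 = P. Strike P from cell 3, cell 4, cell 6.
That leaves cell 3 = M. Strike M from cell 4.
cell 4 must be Q (only option left).
cell 6's domain is down to {N}, so cell 6 = N.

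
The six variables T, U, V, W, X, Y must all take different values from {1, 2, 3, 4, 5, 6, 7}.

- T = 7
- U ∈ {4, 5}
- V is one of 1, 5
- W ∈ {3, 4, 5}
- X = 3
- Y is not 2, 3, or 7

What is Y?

T's domain is down to {7}, so T = 7.
That leaves X = 3. Strike 3 from W.
Among the 4 still-open variables, 6 fits only Y (and all 4 values in {1, 4, 5, 6} must be used), so Y = 6.

6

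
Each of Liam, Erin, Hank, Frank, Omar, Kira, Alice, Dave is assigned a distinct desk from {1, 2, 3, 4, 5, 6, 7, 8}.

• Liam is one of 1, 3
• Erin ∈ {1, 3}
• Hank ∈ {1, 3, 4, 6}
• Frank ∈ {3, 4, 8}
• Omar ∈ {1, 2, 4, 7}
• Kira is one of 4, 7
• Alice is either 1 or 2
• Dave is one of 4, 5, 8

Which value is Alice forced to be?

The 8 variables draw from only 8 values {1, 2, 3, 4, 5, 6, 7, 8}, so each is used; only Dave can be 5, hence Dave = 5.
Among the 7 still-open variables, 6 fits only Hank (and all 7 values in {1, 2, 3, 4, 6, 7, 8} must be used), so Hank = 6.
The 6 still-open variables draw from only 6 values {1, 2, 3, 4, 7, 8}, so each is used; only Frank can be 8, hence Frank = 8.
Liam and Erin between them cover only {1, 3} — a naked pair. Remove those values from Omar, Alice.
So Alice = 2.

2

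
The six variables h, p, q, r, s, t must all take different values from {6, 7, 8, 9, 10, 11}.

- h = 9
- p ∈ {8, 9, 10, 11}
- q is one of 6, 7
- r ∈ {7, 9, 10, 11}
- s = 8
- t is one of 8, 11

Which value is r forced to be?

h has just one choice, so h = 9. Strike 9 from p, r.
s must be 8 (only option left). So p, t can't be 8.
t must be 11 (only option left). Strike 11 from p, r.
p has just one choice, so p = 10. Remove 10 from r.
So r = 7.

7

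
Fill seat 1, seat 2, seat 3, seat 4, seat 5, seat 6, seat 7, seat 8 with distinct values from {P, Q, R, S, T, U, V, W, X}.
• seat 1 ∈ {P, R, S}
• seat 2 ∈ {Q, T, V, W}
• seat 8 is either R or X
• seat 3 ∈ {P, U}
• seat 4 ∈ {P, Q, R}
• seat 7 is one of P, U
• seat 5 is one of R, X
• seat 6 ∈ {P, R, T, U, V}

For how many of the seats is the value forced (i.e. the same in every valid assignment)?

The 2 variables seat 3 and seat 7 are confined to {P, U}, which locks those values in; drop them from seat 1, seat 4, seat 6.
seat 5 and seat 8 between them cover only {R, X} — a naked pair. Remove those values from seat 1, seat 4, seat 6.
That leaves seat 1 = S.
seat 4's domain is down to {Q}, so seat 4 = Q. Eliminate Q elsewhere: seat 2.
Determined: seat 1=S, seat 4=Q. The other seats each still have more than one consistent value. That makes 2.

2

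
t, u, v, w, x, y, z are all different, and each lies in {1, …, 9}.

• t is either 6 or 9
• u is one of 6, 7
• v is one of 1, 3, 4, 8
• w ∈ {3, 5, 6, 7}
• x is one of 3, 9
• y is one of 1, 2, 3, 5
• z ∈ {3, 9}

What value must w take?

x and z share exactly the 2 values {3, 9}; by pigeonhole those values go to them, so strike 3, 9 from t, v, w, y.
t must be 6 (only option left). Remove 6 from u, w.
u's domain is down to {7}, so u = 7. So w can't be 7.
So w = 5.

5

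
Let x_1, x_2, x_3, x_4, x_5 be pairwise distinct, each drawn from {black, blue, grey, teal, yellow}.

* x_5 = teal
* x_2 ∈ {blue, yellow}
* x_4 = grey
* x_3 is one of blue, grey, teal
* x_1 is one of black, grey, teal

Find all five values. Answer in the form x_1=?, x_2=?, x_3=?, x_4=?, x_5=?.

x_1=black, x_2=yellow, x_3=blue, x_4=grey, x_5=teal

x_4 must be grey (only option left). Eliminate grey elsewhere: x_1, x_3.
x_5 has just one choice, so x_5 = teal. Remove teal from x_1, x_3.
That leaves x_1 = black.
That leaves x_3 = blue. Eliminate blue elsewhere: x_2.
That leaves x_2 = yellow.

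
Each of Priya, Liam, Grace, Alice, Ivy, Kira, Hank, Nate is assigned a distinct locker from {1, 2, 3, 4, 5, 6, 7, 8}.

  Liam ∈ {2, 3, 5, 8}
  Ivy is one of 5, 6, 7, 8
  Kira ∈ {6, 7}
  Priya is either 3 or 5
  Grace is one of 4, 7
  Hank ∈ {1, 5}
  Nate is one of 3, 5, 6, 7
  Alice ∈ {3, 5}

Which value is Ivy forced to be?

8

Among the 8 variables, 1 fits only Hank (and all 8 values in {1, 2, 3, 4, 5, 6, 7, 8} must be used), so Hank = 1.
The 7 still-open variables together cover exactly {2, 3, 4, 5, 6, 7, 8} — 7 values for 7 variables — and 2 appears only in Liam's list, so Liam = 2.
Among the 6 still-open variables, 4 fits only Grace (and all 6 values in {3, 4, 5, 6, 7, 8} must be used), so Grace = 4.
Among the 5 still-open variables, 8 fits only Ivy (and all 5 values in {3, 5, 6, 7, 8} must be used), so Ivy = 8.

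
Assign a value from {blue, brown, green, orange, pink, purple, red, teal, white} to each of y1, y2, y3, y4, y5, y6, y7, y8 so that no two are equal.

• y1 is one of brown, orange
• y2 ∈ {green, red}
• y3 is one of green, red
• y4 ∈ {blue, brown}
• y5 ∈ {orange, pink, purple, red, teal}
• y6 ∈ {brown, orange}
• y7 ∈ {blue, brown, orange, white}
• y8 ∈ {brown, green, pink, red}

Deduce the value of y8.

y1 and y6 between them cover only {brown, orange} — a naked pair. Remove those values from y4, y5, y7, y8.
That leaves y4 = blue. Strike blue from y7.
y7 must be white (only option left).
y2 and y3 share exactly the 2 values {green, red}; by pigeonhole those values go to them, so strike green, red from y5, y8.
So y8 = pink.

pink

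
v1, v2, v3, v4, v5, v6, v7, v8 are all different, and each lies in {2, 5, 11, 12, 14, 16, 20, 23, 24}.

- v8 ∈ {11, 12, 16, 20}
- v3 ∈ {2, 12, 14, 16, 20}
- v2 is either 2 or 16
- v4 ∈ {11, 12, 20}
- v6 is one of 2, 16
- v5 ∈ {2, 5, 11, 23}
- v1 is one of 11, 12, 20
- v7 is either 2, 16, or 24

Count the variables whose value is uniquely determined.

v2 and v6 share exactly the 2 values {2, 16}; by pigeonhole those values go to them, so strike 2, 16 from v3, v5, v7, v8.
That leaves v7 = 24.
v1, v4, v8 share exactly the 3 values {11, 12, 20}; by pigeonhole those values go to them, so strike 11, 12, 20 from v3, v5.
v3 must be 14 (only option left).
Determined: v3=14, v7=24. The other variables each still have more than one consistent value. That makes 2.

2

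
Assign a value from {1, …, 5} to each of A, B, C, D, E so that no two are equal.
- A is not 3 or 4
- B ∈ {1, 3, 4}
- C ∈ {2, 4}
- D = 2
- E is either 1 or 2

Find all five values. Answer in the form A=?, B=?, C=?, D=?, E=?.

D's domain is down to {2}, so D = 2. So A, C, E can't be 2.
E has just one choice, so E = 1. Remove 1 from A, B.
That leaves A = 5.
C has just one choice, so C = 4. Remove 4 from B.
That leaves B = 3.

A=5, B=3, C=4, D=2, E=1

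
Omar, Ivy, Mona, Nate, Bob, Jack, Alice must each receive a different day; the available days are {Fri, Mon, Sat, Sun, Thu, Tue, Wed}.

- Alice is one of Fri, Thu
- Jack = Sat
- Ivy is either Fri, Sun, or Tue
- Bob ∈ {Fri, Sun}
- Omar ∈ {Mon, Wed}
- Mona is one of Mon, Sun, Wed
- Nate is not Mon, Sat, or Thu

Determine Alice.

Jack must be Sat (only option left).
Among the 6 still-open variables, Thu fits only Alice (and all 6 values in {Fri, Mon, Sun, Thu, Tue, Wed} must be used), so Alice = Thu.

Thu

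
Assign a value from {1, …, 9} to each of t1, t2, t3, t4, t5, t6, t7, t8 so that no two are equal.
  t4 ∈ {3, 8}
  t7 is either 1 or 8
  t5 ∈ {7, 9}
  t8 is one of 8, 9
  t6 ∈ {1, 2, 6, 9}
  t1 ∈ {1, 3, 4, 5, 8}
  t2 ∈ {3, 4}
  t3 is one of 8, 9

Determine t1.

t3 and t8 between them cover only {8, 9} — a naked pair. Remove those values from t1, t4, t5, t6, t7.
That leaves t4 = 3. Eliminate 3 elsewhere: t1, t2.
t5 has just one choice, so t5 = 7.
t7 has just one choice, so t7 = 1. Remove 1 from t1, t6.
t2's domain is down to {4}, so t2 = 4. So t1 can't be 4.
So t1 = 5.

5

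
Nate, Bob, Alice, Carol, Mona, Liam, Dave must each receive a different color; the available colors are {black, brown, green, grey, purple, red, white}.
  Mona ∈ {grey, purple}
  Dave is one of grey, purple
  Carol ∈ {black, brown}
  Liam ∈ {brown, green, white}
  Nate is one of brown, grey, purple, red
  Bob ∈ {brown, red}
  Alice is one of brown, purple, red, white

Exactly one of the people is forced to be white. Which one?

The 7 variables together cover exactly {black, brown, green, grey, purple, red, white} — 7 values for 7 variables — and black appears only in Carol's list, so Carol = black.
Among the 6 still-open variables, green fits only Liam (and all 6 values in {brown, green, grey, purple, red, white} must be used), so Liam = green.
The 5 still-open variables together cover exactly {brown, grey, purple, red, white} — 5 values for 5 variables — and white appears only in Alice's list, so Alice = white.

Alice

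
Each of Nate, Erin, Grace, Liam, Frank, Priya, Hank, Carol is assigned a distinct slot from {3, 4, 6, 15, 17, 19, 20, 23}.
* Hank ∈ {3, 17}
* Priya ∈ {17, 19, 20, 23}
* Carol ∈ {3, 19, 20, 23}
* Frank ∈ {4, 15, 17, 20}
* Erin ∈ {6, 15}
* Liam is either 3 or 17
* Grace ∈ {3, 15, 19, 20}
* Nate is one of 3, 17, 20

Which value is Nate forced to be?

20

The 8 variables together cover exactly {3, 4, 6, 15, 17, 19, 20, 23} — 8 values for 8 variables — and 4 appears only in Frank's list, so Frank = 4.
The 7 still-open variables draw from only 7 values {3, 6, 15, 17, 19, 20, 23}, so each is used; only Erin can be 6, hence Erin = 6.
The 6 still-open variables draw from only 6 values {3, 15, 17, 19, 20, 23}, so each is used; only Grace can be 15, hence Grace = 15.
The 2 variables Liam and Hank are confined to {3, 17}, which locks those values in; drop them from Nate, Priya, Carol.
So Nate = 20.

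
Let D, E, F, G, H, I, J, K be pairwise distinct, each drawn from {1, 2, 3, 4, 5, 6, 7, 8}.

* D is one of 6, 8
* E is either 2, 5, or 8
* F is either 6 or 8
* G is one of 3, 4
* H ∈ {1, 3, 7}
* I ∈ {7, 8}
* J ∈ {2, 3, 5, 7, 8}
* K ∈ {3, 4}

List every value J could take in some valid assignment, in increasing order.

The 8 variables draw from only 8 values {1, 2, 3, 4, 5, 6, 7, 8}, so each is used; only H can be 1, hence H = 1.
The 2 variables D and F are confined to {6, 8}, which locks those values in; drop them from E, I, J.
That leaves I = 7. Remove 7 from J.
G and K share exactly the 2 values {3, 4}; by pigeonhole those values go to them, so strike 3, 4 from J.
No further eliminations apply; J can still be any of 2, 5.

2, 5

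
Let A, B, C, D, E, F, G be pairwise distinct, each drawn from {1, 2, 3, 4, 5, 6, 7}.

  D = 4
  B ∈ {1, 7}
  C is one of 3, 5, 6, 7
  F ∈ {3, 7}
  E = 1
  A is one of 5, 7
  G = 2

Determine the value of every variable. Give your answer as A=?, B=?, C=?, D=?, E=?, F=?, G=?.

D's domain is down to {4}, so D = 4.
E's domain is down to {1}, so E = 1. Remove 1 from B.
G's domain is down to {2}, so G = 2.
B's domain is down to {7}, so B = 7. Remove 7 from A, C, F.
F's domain is down to {3}, so F = 3. So C can't be 3.
A's domain is down to {5}, so A = 5. Remove 5 from C.
C must be 6 (only option left).

A=5, B=7, C=6, D=4, E=1, F=3, G=2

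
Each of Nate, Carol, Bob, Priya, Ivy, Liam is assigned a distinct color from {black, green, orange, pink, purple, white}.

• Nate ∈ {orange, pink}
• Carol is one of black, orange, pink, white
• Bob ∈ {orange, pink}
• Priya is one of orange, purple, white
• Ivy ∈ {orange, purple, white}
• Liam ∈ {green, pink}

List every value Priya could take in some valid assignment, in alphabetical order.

The 6 variables draw from only 6 values {black, green, orange, pink, purple, white}, so each is used; only Carol can be black, hence Carol = black.
The 5 still-open variables draw from only 5 values {green, orange, pink, purple, white}, so each is used; only Liam can be green, hence Liam = green.
The 2 variables Nate and Bob are confined to {orange, pink}, which locks those values in; drop them from Priya, Ivy.
No further eliminations apply; Priya can still be any of purple, white.

purple, white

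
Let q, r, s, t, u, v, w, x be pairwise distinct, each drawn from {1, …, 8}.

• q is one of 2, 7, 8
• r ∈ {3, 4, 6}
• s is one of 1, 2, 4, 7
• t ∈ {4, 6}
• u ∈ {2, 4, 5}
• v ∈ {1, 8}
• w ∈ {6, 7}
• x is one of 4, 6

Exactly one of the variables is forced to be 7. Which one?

Among the 8 variables, 3 fits only r (and all 8 values in {1, 2, 3, 4, 5, 6, 7, 8} must be used), so r = 3.
The 7 still-open variables draw from only 7 values {1, 2, 4, 5, 6, 7, 8}, so each is used; only u can be 5, hence u = 5.
The 2 variables t and x are confined to {4, 6}, which locks those values in; drop them from s, w.
So 7 goes to w.

w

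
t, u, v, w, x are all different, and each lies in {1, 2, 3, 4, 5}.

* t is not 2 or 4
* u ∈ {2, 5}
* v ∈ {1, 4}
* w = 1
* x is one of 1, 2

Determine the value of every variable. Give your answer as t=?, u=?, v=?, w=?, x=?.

t=3, u=5, v=4, w=1, x=2

w has just one choice, so w = 1. Remove 1 from t, v, x.
That leaves x = 2. So u can't be 2.
u's domain is down to {5}, so u = 5. So t can't be 5.
v has just one choice, so v = 4.
t's domain is down to {3}, so t = 3.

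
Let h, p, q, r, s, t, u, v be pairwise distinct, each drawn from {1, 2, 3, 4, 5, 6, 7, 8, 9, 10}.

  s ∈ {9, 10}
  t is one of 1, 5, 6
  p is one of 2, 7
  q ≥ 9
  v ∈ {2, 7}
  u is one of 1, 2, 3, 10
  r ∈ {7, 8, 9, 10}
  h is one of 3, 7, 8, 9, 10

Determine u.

p and v share exactly the 2 values {2, 7}; by pigeonhole those values go to them, so strike 2, 7 from h, r, u.
q and s share exactly the 2 values {9, 10}; by pigeonhole those values go to them, so strike 9, 10 from h, r, u.
r must be 8 (only option left). Remove 8 from h.
That leaves h = 3. Eliminate 3 elsewhere: u.
So u = 1.

1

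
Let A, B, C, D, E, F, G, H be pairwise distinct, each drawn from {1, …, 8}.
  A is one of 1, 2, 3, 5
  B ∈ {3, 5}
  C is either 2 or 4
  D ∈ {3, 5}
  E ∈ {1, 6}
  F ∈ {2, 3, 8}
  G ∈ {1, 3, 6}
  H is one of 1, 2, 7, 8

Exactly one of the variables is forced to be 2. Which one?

A

The 8 variables draw from only 8 values {1, 2, 3, 4, 5, 6, 7, 8}, so each is used; only C can be 4, hence C = 4.
The 7 still-open variables together cover exactly {1, 2, 3, 5, 6, 7, 8} — 7 values for 7 variables — and 7 appears only in H's list, so H = 7.
Among the 6 still-open variables, 8 fits only F (and all 6 values in {1, 2, 3, 5, 6, 8} must be used), so F = 8.
Among the 5 still-open variables, 2 fits only A (and all 5 values in {1, 2, 3, 5, 6} must be used), so A = 2.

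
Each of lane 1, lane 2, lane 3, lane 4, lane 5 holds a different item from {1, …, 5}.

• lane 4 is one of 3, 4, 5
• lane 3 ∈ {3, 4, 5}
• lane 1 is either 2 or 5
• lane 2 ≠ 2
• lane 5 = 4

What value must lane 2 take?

1

lane 5's domain is down to {4}, so lane 5 = 4. Remove 4 from lane 2, lane 3, lane 4.
The 4 still-open variables together cover exactly {1, 2, 3, 5} — 4 values for 4 variables — and 1 appears only in lane 2's list, so lane 2 = 1.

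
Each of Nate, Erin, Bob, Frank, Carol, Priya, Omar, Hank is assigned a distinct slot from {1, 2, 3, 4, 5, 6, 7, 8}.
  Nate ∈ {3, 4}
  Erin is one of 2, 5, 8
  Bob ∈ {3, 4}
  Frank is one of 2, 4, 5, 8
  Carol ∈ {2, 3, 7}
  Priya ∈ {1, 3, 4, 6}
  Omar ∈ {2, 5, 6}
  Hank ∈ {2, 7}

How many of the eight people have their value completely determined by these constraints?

2

The 8 variables together cover exactly {1, 2, 3, 4, 5, 6, 7, 8} — 8 values for 8 variables — and 1 appears only in Priya's list, so Priya = 1.
Among the 7 still-open variables, 6 fits only Omar (and all 7 values in {2, 3, 4, 5, 6, 7, 8} must be used), so Omar = 6.
Nate and Bob between them cover only {3, 4} — a naked pair. Remove those values from Frank, Carol.
The 2 variables Carol and Hank are confined to {2, 7}, which locks those values in; drop them from Erin, Frank.
Determined: Priya=1, Omar=6. The other people each still have more than one consistent value. That makes 2.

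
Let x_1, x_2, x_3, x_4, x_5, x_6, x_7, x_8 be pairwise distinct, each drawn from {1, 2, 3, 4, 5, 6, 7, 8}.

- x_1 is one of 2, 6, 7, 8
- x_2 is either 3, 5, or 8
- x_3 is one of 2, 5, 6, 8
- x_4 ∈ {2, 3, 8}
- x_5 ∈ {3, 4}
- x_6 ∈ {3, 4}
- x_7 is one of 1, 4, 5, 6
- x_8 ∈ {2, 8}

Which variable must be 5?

The 8 variables together cover exactly {1, 2, 3, 4, 5, 6, 7, 8} — 8 values for 8 variables — and 1 appears only in x_7's list, so x_7 = 1.
The 7 still-open variables together cover exactly {2, 3, 4, 5, 6, 7, 8} — 7 values for 7 variables — and 7 appears only in x_1's list, so x_1 = 7.
The 6 still-open variables together cover exactly {2, 3, 4, 5, 6, 8} — 6 values for 6 variables — and 6 appears only in x_3's list, so x_3 = 6.
The 5 still-open variables draw from only 5 values {2, 3, 4, 5, 8}, so each is used; only x_2 can be 5, hence x_2 = 5.

x_2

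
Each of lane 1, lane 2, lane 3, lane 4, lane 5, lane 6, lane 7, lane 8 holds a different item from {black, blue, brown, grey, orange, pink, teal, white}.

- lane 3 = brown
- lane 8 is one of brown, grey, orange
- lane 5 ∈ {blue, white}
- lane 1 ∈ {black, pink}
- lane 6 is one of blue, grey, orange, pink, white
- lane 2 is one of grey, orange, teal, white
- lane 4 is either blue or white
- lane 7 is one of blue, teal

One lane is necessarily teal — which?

lane 3 must be brown (only option left). Eliminate brown elsewhere: lane 8.
The 7 still-open variables draw from only 7 values {black, blue, grey, orange, pink, teal, white}, so each is used; only lane 1 can be black, hence lane 1 = black.
The 6 still-open variables together cover exactly {blue, grey, orange, pink, teal, white} — 6 values for 6 variables — and pink appears only in lane 6's list, so lane 6 = pink.
lane 4 and lane 5 share exactly the 2 values {blue, white}; by pigeonhole those values go to them, so strike blue, white from lane 2, lane 7.
So teal goes to lane 7.

lane 7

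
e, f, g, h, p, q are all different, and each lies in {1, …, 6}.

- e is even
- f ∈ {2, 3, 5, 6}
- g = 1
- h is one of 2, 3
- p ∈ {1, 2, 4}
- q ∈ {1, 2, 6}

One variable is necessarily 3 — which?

h

g's domain is down to {1}, so g = 1. Eliminate 1 elsewhere: p, q.
The 5 still-open variables draw from only 5 values {2, 3, 4, 5, 6}, so each is used; only f can be 5, hence f = 5.
The 4 still-open variables draw from only 4 values {2, 3, 4, 6}, so each is used; only h can be 3, hence h = 3.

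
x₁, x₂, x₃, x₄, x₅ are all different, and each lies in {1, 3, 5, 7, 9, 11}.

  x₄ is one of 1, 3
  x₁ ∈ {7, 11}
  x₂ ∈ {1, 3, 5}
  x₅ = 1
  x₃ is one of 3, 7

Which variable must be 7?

x₅ has just one choice, so x₅ = 1. Strike 1 from x₂, x₄.
x₄'s domain is down to {3}, so x₄ = 3. Remove 3 from x₂, x₃.
So 7 goes to x₃.

x₃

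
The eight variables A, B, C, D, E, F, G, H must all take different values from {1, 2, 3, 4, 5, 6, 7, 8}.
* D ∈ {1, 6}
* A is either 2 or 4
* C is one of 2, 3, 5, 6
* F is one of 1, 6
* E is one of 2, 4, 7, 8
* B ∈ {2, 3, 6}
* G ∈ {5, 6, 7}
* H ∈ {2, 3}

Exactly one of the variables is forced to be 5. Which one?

The 8 variables draw from only 8 values {1, 2, 3, 4, 5, 6, 7, 8}, so each is used; only E can be 8, hence E = 8.
Among the 7 still-open variables, 4 fits only A (and all 7 values in {1, 2, 3, 4, 5, 6, 7} must be used), so A = 4.
Among the 6 still-open variables, 7 fits only G (and all 6 values in {1, 2, 3, 5, 6, 7} must be used), so G = 7.
The 5 still-open variables together cover exactly {1, 2, 3, 5, 6} — 5 values for 5 variables — and 5 appears only in C's list, so C = 5.

C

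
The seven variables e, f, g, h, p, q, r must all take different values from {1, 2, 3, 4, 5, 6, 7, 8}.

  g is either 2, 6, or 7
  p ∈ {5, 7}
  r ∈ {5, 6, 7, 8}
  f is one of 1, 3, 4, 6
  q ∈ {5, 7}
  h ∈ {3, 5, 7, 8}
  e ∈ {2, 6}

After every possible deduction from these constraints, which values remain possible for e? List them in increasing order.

2, 6

p and q share exactly the 2 values {5, 7}; by pigeonhole those values go to them, so strike 5, 7 from g, h, r.
e and g share exactly the 2 values {2, 6}; by pigeonhole those values go to them, so strike 2, 6 from f, r.
r's domain is down to {8}, so r = 8. So h can't be 8.
h has just one choice, so h = 3. Strike 3 from f.
No further eliminations apply; e can still be any of 2, 6.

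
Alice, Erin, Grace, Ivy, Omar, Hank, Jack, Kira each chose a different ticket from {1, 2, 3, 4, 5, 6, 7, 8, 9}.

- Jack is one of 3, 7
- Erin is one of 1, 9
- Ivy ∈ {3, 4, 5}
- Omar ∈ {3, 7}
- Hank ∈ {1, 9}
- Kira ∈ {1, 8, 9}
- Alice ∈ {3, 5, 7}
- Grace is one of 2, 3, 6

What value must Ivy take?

The 2 variables Erin and Hank are confined to {1, 9}, which locks those values in; drop them from Kira.
That leaves Kira = 8.
The 2 variables Omar and Jack are confined to {3, 7}, which locks those values in; drop them from Alice, Grace, Ivy.
Alice's domain is down to {5}, so Alice = 5. Remove 5 from Ivy.
So Ivy = 4.

4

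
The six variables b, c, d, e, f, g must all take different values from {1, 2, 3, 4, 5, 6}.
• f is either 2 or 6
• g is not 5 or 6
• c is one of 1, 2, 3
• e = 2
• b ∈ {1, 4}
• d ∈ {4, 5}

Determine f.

e must be 2 (only option left). Eliminate 2 elsewhere: c, f, g.
So f = 6.

6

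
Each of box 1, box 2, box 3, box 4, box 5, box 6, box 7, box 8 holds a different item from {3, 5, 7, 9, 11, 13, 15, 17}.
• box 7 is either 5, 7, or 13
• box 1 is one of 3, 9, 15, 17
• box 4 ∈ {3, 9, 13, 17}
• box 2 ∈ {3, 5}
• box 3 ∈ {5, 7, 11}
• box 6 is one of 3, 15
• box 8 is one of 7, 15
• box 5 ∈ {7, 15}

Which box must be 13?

The 8 variables draw from only 8 values {3, 5, 7, 9, 11, 13, 15, 17}, so each is used; only box 3 can be 11, hence box 3 = 11.
The 2 variables box 5 and box 8 are confined to {7, 15}, which locks those values in; drop them from box 1, box 6, box 7.
box 6's domain is down to {3}, so box 6 = 3. Strike 3 from box 1, box 2, box 4.
box 2 has just one choice, so box 2 = 5. So box 7 can't be 5.
So 13 goes to box 7.

box 7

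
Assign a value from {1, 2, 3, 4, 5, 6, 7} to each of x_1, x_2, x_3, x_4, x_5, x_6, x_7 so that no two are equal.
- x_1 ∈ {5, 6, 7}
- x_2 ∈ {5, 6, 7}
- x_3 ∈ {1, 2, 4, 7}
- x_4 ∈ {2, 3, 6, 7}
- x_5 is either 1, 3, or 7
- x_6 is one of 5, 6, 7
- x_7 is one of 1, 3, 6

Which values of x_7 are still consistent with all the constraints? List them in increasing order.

1, 3

The 7 variables together cover exactly {1, 2, 3, 4, 5, 6, 7} — 7 values for 7 variables — and 4 appears only in x_3's list, so x_3 = 4.
The 6 still-open variables together cover exactly {1, 2, 3, 5, 6, 7} — 6 values for 6 variables — and 2 appears only in x_4's list, so x_4 = 2.
The 3 variables x_1, x_2, x_6 are confined to {5, 6, 7}, which locks those values in; drop them from x_5, x_7.
No further eliminations apply; x_7 can still be any of 1, 3.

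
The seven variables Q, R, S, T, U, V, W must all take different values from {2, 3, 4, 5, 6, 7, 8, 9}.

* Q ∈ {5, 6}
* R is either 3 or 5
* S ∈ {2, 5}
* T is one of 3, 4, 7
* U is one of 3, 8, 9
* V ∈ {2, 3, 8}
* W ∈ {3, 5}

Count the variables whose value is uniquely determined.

The 2 variables R and W are confined to {3, 5}, which locks those values in; drop them from Q, S, T, U, V.
Q must be 6 (only option left).
S has just one choice, so S = 2. Strike 2 from V.
That leaves V = 8. Remove 8 from U.
That leaves U = 9.
Determined: Q=6, S=2, U=9, V=8. The other variables each still have more than one consistent value. That makes 4.

4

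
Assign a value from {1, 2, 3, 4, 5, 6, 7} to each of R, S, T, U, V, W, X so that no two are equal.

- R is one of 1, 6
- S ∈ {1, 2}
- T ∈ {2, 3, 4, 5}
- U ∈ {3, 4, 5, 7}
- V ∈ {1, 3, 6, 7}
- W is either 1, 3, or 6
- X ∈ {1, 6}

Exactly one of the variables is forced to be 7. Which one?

V

R and X share exactly the 2 values {1, 6}; by pigeonhole those values go to them, so strike 1, 6 from S, V, W.
That leaves S = 2. Remove 2 from T.
W's domain is down to {3}, so W = 3. Strike 3 from T, U, V.
So 7 goes to V.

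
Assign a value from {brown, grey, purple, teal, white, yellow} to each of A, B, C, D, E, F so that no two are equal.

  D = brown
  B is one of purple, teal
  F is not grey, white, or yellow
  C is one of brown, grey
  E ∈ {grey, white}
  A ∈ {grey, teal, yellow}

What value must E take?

white

D must be brown (only option left). Strike brown from C, F.
C has just one choice, so C = grey. Eliminate grey elsewhere: A, E.
So E = white.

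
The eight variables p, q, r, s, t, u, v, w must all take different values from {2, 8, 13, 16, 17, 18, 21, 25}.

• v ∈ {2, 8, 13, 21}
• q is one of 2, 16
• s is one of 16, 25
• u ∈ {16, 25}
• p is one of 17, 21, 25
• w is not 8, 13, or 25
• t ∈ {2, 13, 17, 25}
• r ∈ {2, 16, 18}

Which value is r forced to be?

18

The 8 variables draw from only 8 values {2, 8, 13, 16, 17, 18, 21, 25}, so each is used; only v can be 8, hence v = 8.
The 7 still-open variables draw from only 7 values {2, 13, 16, 17, 18, 21, 25}, so each is used; only t can be 13, hence t = 13.
s and u between them cover only {16, 25} — a naked pair. Remove those values from p, q, r, w.
q must be 2 (only option left). Eliminate 2 elsewhere: r, w.
So r = 18.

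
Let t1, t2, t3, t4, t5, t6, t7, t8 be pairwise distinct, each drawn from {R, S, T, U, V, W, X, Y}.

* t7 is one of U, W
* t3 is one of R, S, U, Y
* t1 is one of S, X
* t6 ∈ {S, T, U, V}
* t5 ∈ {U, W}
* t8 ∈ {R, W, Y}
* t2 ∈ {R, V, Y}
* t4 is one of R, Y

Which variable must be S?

The 8 variables together cover exactly {R, S, T, U, V, W, X, Y} — 8 values for 8 variables — and T appears only in t6's list, so t6 = T.
The 7 still-open variables together cover exactly {R, S, U, V, W, X, Y} — 7 values for 7 variables — and V appears only in t2's list, so t2 = V.
The 6 still-open variables draw from only 6 values {R, S, U, W, X, Y}, so each is used; only t1 can be X, hence t1 = X.
The 5 still-open variables together cover exactly {R, S, U, W, Y} — 5 values for 5 variables — and S appears only in t3's list, so t3 = S.

t3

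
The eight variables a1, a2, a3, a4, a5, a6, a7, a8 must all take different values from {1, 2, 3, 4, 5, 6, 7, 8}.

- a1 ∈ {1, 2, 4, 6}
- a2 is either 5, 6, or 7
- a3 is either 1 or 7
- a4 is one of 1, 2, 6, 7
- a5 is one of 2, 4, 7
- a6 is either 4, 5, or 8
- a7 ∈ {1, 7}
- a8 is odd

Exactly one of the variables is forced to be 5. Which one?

a2

The 8 variables draw from only 8 values {1, 2, 3, 4, 5, 6, 7, 8}, so each is used; only a8 can be 3, hence a8 = 3.
The 7 still-open variables together cover exactly {1, 2, 4, 5, 6, 7, 8} — 7 values for 7 variables — and 8 appears only in a6's list, so a6 = 8.
The 6 still-open variables together cover exactly {1, 2, 4, 5, 6, 7} — 6 values for 6 variables — and 5 appears only in a2's list, so a2 = 5.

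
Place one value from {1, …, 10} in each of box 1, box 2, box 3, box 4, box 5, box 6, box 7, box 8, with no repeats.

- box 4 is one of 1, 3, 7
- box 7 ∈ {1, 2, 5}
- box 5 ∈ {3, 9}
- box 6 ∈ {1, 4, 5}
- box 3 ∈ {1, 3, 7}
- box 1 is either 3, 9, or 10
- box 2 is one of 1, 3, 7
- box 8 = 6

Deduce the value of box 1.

box 8 has just one choice, so box 8 = 6.
The 3 variables box 2, box 3, box 4 are confined to {1, 3, 7}, which locks those values in; drop them from box 1, box 5, box 6, box 7.
box 5 has just one choice, so box 5 = 9. Remove 9 from box 1.
So box 1 = 10.

10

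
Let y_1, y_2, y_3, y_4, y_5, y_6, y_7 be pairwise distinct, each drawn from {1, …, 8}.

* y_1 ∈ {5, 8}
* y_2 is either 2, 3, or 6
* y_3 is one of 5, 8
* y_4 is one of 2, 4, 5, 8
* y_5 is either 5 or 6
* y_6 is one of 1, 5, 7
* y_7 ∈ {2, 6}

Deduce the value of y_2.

y_1 and y_3 share exactly the 2 values {5, 8}; by pigeonhole those values go to them, so strike 5, 8 from y_4, y_5, y_6.
That leaves y_5 = 6. So y_2, y_7 can't be 6.
y_7 must be 2 (only option left). Remove 2 from y_2, y_4.
So y_2 = 3.

3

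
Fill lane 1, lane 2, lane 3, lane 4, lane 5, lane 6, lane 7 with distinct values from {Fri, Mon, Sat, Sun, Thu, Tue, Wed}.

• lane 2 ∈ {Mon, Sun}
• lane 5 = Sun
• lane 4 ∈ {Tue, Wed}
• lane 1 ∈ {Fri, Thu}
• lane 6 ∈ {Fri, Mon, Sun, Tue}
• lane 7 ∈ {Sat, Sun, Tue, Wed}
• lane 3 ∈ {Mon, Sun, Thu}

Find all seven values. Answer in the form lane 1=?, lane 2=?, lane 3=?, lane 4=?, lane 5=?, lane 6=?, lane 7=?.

lane 5 must be Sun (only option left). Remove Sun from lane 2, lane 3, lane 6, lane 7.
lane 2 has just one choice, so lane 2 = Mon. Strike Mon from lane 3, lane 6.
lane 3 has just one choice, so lane 3 = Thu. Remove Thu from lane 1.
lane 1's domain is down to {Fri}, so lane 1 = Fri. Eliminate Fri elsewhere: lane 6.
lane 6 has just one choice, so lane 6 = Tue. Eliminate Tue elsewhere: lane 4, lane 7.
lane 4 has just one choice, so lane 4 = Wed. Remove Wed from lane 7.
lane 7 must be Sat (only option left).

lane 1=Fri, lane 2=Mon, lane 3=Thu, lane 4=Wed, lane 5=Sun, lane 6=Tue, lane 7=Sat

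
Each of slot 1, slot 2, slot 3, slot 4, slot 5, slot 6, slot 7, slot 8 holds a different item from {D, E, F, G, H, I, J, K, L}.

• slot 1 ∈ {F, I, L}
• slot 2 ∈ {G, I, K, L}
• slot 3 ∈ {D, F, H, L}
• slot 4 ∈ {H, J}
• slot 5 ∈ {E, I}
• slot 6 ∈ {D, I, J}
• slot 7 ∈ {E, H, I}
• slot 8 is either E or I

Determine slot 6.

D

The 2 variables slot 5 and slot 8 are confined to {E, I}, which locks those values in; drop them from slot 1, slot 2, slot 6, slot 7.
slot 7 must be H (only option left). Remove H from slot 3, slot 4.
slot 4 must be J (only option left). So slot 6 can't be J.
So slot 6 = D.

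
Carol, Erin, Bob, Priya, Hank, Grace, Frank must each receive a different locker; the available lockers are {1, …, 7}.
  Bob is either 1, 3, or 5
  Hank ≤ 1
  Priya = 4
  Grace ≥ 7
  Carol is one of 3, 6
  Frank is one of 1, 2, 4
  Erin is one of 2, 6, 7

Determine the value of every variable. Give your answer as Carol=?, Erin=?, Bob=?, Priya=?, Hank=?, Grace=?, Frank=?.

Carol=3, Erin=6, Bob=5, Priya=4, Hank=1, Grace=7, Frank=2

Priya must be 4 (only option left). Remove 4 from Frank.
Hank must be 1 (only option left). Remove 1 from Bob, Frank.
Grace has just one choice, so Grace = 7. So Erin can't be 7.
Frank's domain is down to {2}, so Frank = 2. So Erin can't be 2.
Erin has just one choice, so Erin = 6. So Carol can't be 6.
Carol has just one choice, so Carol = 3. Remove 3 from Bob.
Bob must be 5 (only option left).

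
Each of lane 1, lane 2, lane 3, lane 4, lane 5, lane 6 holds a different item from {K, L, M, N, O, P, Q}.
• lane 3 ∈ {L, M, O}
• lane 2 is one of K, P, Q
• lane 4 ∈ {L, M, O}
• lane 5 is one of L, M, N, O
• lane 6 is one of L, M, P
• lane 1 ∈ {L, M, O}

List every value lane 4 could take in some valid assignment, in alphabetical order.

L, M, O

The 3 variables lane 1, lane 3, lane 4 are confined to {L, M, O}, which locks those values in; drop them from lane 5, lane 6.
lane 5 must be N (only option left).
lane 6's domain is down to {P}, so lane 6 = P. Strike P from lane 2.
No further eliminations apply; lane 4 can still be any of L, M, O.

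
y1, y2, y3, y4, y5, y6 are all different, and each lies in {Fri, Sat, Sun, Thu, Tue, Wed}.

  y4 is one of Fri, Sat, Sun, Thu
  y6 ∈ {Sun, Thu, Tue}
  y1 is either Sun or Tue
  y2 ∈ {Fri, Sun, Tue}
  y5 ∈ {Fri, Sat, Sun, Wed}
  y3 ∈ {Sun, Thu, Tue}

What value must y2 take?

The 6 variables draw from only 6 values {Fri, Sat, Sun, Thu, Tue, Wed}, so each is used; only y5 can be Wed, hence y5 = Wed.
The 5 still-open variables together cover exactly {Fri, Sat, Sun, Thu, Tue} — 5 values for 5 variables — and Sat appears only in y4's list, so y4 = Sat.
Among the 4 still-open variables, Fri fits only y2 (and all 4 values in {Fri, Sun, Thu, Tue} must be used), so y2 = Fri.

Fri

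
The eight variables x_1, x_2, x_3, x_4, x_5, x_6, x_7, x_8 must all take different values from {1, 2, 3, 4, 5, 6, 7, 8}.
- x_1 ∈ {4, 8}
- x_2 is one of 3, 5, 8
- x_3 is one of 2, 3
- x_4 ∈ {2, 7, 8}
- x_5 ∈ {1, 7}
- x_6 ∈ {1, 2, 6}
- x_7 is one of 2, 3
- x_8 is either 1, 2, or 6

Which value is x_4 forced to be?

The 8 variables together cover exactly {1, 2, 3, 4, 5, 6, 7, 8} — 8 values for 8 variables — and 4 appears only in x_1's list, so x_1 = 4.
The 7 still-open variables together cover exactly {1, 2, 3, 5, 6, 7, 8} — 7 values for 7 variables — and 5 appears only in x_2's list, so x_2 = 5.
Among the 6 still-open variables, 8 fits only x_4 (and all 6 values in {1, 2, 3, 6, 7, 8} must be used), so x_4 = 8.

8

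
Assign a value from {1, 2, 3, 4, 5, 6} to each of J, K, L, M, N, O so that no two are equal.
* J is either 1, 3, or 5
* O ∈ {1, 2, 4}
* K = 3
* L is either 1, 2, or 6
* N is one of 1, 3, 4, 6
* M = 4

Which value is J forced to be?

K must be 3 (only option left). Eliminate 3 elsewhere: J, N.
That leaves M = 4. Eliminate 4 elsewhere: N, O.
The 4 still-open variables draw from only 4 values {1, 2, 5, 6}, so each is used; only J can be 5, hence J = 5.

5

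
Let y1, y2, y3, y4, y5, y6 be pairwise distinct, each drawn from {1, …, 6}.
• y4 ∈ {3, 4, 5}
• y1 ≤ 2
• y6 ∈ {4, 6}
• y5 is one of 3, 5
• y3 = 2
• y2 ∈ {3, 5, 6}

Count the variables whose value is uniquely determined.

y3 must be 2 (only option left). Eliminate 2 elsewhere: y1.
That leaves y1 = 1.
Determined: y1=1, y3=2. The other variables each still have more than one consistent value. That makes 2.

2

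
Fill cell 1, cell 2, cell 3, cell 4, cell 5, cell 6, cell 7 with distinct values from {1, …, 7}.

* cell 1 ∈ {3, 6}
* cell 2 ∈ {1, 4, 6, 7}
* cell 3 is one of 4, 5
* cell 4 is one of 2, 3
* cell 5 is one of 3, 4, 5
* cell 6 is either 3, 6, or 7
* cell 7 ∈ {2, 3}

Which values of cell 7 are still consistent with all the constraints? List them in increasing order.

The 7 variables together cover exactly {1, 2, 3, 4, 5, 6, 7} — 7 values for 7 variables — and 1 appears only in cell 2's list, so cell 2 = 1.
Among the 6 still-open variables, 7 fits only cell 6 (and all 6 values in {2, 3, 4, 5, 6, 7} must be used), so cell 6 = 7.
The 5 still-open variables draw from only 5 values {2, 3, 4, 5, 6}, so each is used; only cell 1 can be 6, hence cell 1 = 6.
cell 4 and cell 7 share exactly the 2 values {2, 3}; by pigeonhole those values go to them, so strike 2, 3 from cell 5.
No further eliminations apply; cell 7 can still be any of 2, 3.

2, 3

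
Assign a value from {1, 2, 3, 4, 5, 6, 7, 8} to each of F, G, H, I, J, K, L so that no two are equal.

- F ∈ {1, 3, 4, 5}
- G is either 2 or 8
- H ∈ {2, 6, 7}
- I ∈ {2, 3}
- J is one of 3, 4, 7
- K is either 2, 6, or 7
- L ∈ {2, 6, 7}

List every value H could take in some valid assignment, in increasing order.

2, 6, 7

H, K, L share exactly the 3 values {2, 6, 7}; by pigeonhole those values go to them, so strike 2, 6, 7 from G, I, J.
G's domain is down to {8}, so G = 8.
That leaves I = 3. So F, J can't be 3.
J must be 4 (only option left). Eliminate 4 elsewhere: F.
No further eliminations apply; H can still be any of 2, 6, 7.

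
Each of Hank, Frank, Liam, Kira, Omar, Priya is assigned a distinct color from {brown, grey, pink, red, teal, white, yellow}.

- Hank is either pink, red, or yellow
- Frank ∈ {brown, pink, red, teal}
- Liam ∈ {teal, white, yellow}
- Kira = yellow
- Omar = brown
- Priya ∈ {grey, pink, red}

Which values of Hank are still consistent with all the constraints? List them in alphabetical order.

Kira's domain is down to {yellow}, so Kira = yellow. Eliminate yellow elsewhere: Hank, Liam.
Omar has just one choice, so Omar = brown. So Frank can't be brown.
No further eliminations apply; Hank can still be any of pink, red.

pink, red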